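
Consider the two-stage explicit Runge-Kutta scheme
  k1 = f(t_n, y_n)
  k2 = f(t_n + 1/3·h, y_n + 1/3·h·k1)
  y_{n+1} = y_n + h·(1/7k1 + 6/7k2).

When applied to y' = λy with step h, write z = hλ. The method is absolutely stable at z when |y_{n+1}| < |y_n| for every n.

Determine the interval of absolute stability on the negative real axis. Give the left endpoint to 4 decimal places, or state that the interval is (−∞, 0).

z∈(-3.5000,0).

On y'=λy, z=hλ:
  k1=λy_n ⇒ h·k1=z·y_n;  k2=λ(1+1/3z)y_n ⇒ h·k2=z(1+1/3z)y_n
  y_{n+1}/y_n = 1 + 1/7z + 6/7z(1+1/3z) = 1 + z + 2/7z²
  Hence R(z) = 1 + z + 2/7z².

Boundary: |R(x)|=1, x<0.
x=-1.42: |R|=0.1561
R=1: x+2/7x²=0 ⇒ x=−7/2=-3.5000; min R=1−1/(4·2/7)=0.1250>−1
Confirm numerically:
  x=-3.221: |R|=0.74324 <1
  x=-2.608: |R|=0.33533 <1
  x=-2.324: |R|=0.21914 <1
  x=-1.603: |R|=0.13117 <1
  x=-3.878: |R|=1.41882 >1
  x=-3.756: |R|=1.27472 >1
  x=-3.693: |R|=1.20364 >1
So |R|<1 on (-3.5000, 0).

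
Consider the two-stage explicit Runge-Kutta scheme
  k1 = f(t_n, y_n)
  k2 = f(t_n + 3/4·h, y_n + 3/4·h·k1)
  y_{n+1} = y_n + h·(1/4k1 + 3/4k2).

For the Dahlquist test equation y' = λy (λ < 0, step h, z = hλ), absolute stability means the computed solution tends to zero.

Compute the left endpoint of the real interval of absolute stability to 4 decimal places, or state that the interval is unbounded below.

z* = -1.7778.

Test eqn y'=λy, z=hλ:
  k1=λy_n ⇒ h·k1=z·y_n;  k2=λ(1+3/4z)y_n ⇒ h·k2=z(1+3/4z)y_n
  y_{n+1}/y_n = 1 + 1/4z + 3/4z(1+3/4z) = 1 + z + 9/16z²
  R(z) = 1 + z + 9/16z².

Find x<0 with |R(x)|<1.
x=-1.04: |R|=0.5684
R=1: x+9/16x²=0 ⇒ x=−16/9=-1.7778; min R=1−1/(4·9/16)=0.5556>−1
Confirm numerically:
  x=-1.494: |R|=0.76152 <1
  x=-1.393: |R|=0.69850 <1
  x=-1.279: |R|=0.64116 <1
  x=-0.840: |R|=0.55690 <1
  x=-2.147: |R|=1.44591 >1
  x=-1.977: |R|=1.22155 >1
  x=-1.885: |R|=1.11369 >1
Interval (-1.7778, 0).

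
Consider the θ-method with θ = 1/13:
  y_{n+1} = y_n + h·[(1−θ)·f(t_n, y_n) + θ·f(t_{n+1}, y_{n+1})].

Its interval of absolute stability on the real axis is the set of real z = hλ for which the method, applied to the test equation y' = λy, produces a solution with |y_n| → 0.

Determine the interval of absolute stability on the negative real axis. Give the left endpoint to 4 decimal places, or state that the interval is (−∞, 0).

Set f=λy, z=hλ:
  y_{n+1} = y_n + z·[12/13·y_n + 1/13·y_{n+1}] ⇒ (1 − 1/13z)y_{n+1} = (1 + 12/13z)y_n
  so R(z) = (1 + 12/13z)/(1 − 1/13z).

Solve |R(x)|<1 on ℝ⁻.
x=-1.13: |R|=0.0396
R=−1: 1+12/13x = −1+1/13x ⇒ -11/13x=2 ⇒ x=2/(-11/13)=-2.3636
Confirm numerically:
  x=-2.300: |R|=0.95425 <1
  x=-2.148: |R|=0.84341 <1
  x=-1.382: |R|=0.24920 <1
  x=-1.335: |R|=0.21067 <1
  x=-2.843: |R|=1.33283 >1
  x=-2.606: |R|=1.17083 >1
Interval (-2.3636, 0).

(-2.3636, 0).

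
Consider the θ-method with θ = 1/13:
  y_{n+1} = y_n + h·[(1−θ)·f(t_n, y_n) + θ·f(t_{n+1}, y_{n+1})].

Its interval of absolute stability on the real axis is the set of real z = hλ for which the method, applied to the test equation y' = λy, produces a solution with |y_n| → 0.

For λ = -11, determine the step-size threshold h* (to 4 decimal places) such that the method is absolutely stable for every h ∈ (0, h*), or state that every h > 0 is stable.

(-2.3636,0); λ=-11 ⇒ h* = (26/11)/11 = 0.2149.

With y'=λy (z=hλ):
  y_{n+1} = y_n + z·[12/13·y_n + 1/13·y_{n+1}] ⇒ (1 − 1/13z)y_{n+1} = (1 + 12/13z)y_n
  so R(z) = (1 + 12/13z)/(1 − 1/13z).

Solve |R(x)|<1 on ℝ⁻.
x=-1.08: |R|=0.0028
R=−1: 1+12/13x = −1+1/13x ⇒ -11/13x=2 ⇒ x=2/(-11/13)=-2.3636
Confirm numerically:
  x=-2.321: |R|=0.96939 <1
  x=-1.445: |R|=0.30045 <1
  x=-1.350: |R|=0.22300 <1
  x=-0.951: |R|=0.11383 <1
  x=-2.560: |R|=1.13882 >1
  x=-2.409: |R|=1.03238 >1
Stable set (-2.3636, 0).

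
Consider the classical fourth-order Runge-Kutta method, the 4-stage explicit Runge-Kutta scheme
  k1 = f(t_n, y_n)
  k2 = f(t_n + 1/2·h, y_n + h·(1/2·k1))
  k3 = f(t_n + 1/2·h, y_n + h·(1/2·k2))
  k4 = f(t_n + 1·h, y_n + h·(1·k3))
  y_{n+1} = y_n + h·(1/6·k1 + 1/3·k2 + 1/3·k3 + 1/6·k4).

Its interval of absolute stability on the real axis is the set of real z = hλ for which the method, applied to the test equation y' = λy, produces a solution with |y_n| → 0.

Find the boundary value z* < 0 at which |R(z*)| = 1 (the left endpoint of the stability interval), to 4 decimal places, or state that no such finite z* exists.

With y'=λy (z=hλ):
  order 4, 4-stage ⇒ R(z)=1+z+z^2/2+z^3/6+z^4/24
  (e.g. R(-1.24)=0.30954, |R|=0.30954)

Need |R(x)|<1, x<0.
x=-1.24: |R|=0.3095
|R(-1.54)|=0.2714 |R(-1.31)|=0.2961 |R(-1.22)|=0.3139
Bisect:
  x_lo=-3.6513 |R|=3.3076  x_hi=-0.1271 |R|=0.8807
  mid=-1.88921 |R|=0.30232 →hi
  mid=-2.77028 |R|=0.97759 →hi
  mid=-3.21081 |R|=1.85537 →lo
  mid=-2.99054 |R|=1.35620 →lo
  mid=-2.88041 |R|=1.15313 →lo
  mid=-2.82534 |R|=1.06208 →lo
  mid=-2.79781 |R|=1.01903 →lo
  mid=-2.78404 |R|=0.99811 →hi
  ...
  [-2.78533,-2.78512] ⇒ x*=-2.7853
Stable set (-2.7853, 0).

z* = -2.7853.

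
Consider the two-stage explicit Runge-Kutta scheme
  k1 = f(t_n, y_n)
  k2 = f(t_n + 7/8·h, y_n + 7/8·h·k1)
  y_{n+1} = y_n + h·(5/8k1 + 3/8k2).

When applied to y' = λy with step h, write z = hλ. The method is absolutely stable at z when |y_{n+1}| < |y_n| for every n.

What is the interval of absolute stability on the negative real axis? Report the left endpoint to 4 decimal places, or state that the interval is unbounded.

z∈(-3.0476,0).

Test eqn y'=λy, z=hλ:
  k1=λy_n ⇒ h·k1=z·y_n;  k2=λ(1+7/8z)y_n ⇒ h·k2=z(1+7/8z)y_n
  y_{n+1}/y_n = 1 + 5/8z + 3/8z(1+7/8z) = 1 + z + 21/64z²
  R(z) = 1 + z + 21/64z².

Find x<0 with |R(x)|<1.
x=-0.68: |R|=0.4717
R=1: x+21/64x²=0 ⇒ x=−64/21=-3.0476; min R=1−1/(4·21/64)=0.2381>−1
Confirm numerically:
  x=-2.917: |R|=0.87498 <1
  x=-2.190: |R|=0.38372 <1
  x=-1.635: |R|=0.24215 <1
  x=-1.329: |R|=0.25055 <1
  x=-3.521: |R|=1.54691 >1
  x=-3.188: |R|=1.14685 >1
Interval (-3.0476, 0).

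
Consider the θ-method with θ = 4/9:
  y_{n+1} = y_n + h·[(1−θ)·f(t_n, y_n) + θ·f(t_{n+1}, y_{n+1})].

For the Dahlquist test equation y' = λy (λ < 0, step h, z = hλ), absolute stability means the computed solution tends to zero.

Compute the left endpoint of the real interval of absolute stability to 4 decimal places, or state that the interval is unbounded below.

Test eqn y'=λy, z=hλ:
  y_{n+1} = y_n + z·[5/9·y_n + 4/9·y_{n+1}] ⇒ (1 − 4/9z)y_{n+1} = (1 + 5/9z)y_n
  R(z) = (1 + 5/9z)/(1 − 4/9z).

Find x<0 with |R(x)|<1.
x=-0.93: |R|=0.3420
R=−1: 1+5/9x = −1+4/9x ⇒ -1/9x=2 ⇒ x=2/(-1/9)=-18.0000
Confirm numerically:
  x=-14.845: |R|=0.95386 <1
  x=-12.308: |R|=0.90225 <1
  x=-11.299: |R|=0.87636 <1
  x=-7.785: |R|=0.74552 <1
  x=-18.419: |R|=1.00507 >1
  x=-18.383: |R|=1.00464 >1
Interval (-18.0000, 0).

left endpoint -18.0000.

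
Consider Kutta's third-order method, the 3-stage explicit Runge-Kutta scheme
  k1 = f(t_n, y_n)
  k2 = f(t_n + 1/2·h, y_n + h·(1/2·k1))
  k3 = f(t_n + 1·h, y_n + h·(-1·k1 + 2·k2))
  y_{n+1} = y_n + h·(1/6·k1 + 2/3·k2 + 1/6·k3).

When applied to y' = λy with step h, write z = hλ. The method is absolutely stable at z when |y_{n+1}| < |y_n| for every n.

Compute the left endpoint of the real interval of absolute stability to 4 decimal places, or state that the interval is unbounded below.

z* = -2.5127.

With y'=λy (z=hλ):
  order 3, 3-stage ⇒ R(z)=1+z+z^2/2+z^3/6
  (e.g. R(-0.81)=0.42948, |R|=0.42948)

Need |R(x)|<1, x<0.
x=-0.81: |R|=0.4295
|R(-2.84)|=1.6249 |R(-2.69)|=1.3161 |R(-2.66)|=1.2590
Bisect:
  x_lo=-2.8198 |R|=1.5810  x_hi=-0.1447 |R|=0.8652
  mid=-1.48226 |R|=0.07351 →hi
  mid=-2.15103 |R|=0.49634 →hi
  mid=-2.48541 |R|=0.95562 →hi
  mid=-2.65260 |R|=1.24520 →lo
  mid=-2.56901 |R|=1.09493 →lo
  mid=-2.52721 |R|=1.02394 →lo
  mid=-2.50631 |R|=0.98945 →hi
  mid=-2.51676 |R|=1.00661 →lo
  mid=-2.51153 |R|=0.99801 →hi
  ...
  [-2.51284,-2.51268] ⇒ x*=-2.5127
Interval (-2.5127, 0).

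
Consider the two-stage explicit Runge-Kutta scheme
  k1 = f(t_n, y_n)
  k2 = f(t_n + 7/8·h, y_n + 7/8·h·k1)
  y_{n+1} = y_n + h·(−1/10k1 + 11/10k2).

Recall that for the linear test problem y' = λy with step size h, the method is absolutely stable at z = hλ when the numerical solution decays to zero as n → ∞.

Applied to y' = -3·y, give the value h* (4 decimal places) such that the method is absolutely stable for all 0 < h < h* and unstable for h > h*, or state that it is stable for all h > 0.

(-1.0390,0); λ=-3 ⇒ h* = (80/77)/3 = 0.3463.

On y'=λy, z=hλ:
  k1=λy_n ⇒ h·k1=z·y_n;  k2=λ(1+7/8z)y_n ⇒ h·k2=z(1+7/8z)y_n
  y_{n+1}/y_n = 1 − 1/10z + 11/10z(1+7/8z) = 1 + z + 77/80z²
  ⇒ R(z) = 1 + z + 77/80z².

Find x<0 with |R(x)|<1.
x=-1.49: |R|=1.6468
R=1: x+77/80x²=0 ⇒ x=−80/77=-1.0390; min R=1−1/(4·77/80)=0.7403>−1
Confirm numerically:
  x=-0.824: |R|=0.82951 <1
  x=-0.549: |R|=0.74110 <1
  x=-0.445: |R|=0.74560 <1
  x=-1.324: |R|=1.36324 >1
Interval (-1.0390, 0).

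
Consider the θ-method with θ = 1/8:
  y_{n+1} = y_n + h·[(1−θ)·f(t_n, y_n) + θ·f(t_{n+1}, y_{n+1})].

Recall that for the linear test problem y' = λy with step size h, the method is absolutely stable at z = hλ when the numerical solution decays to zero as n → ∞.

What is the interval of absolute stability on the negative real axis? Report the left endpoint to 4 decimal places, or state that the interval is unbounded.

z∈(-2.6667,0).

Test eqn y'=λy, z=hλ:
  y_{n+1} = y_n + z·[7/8·y_n + 1/8·y_{n+1}] ⇒ (1 − 1/8z)y_{n+1} = (1 + 7/8z)y_n
  R(z) = (1 + 7/8z)/(1 − 1/8z).

Boundary: |R(x)|=1, x<0.
x=-0.33: |R|=0.6831
R=−1: 1+7/8x = −1+1/8x ⇒ -3/4x=2 ⇒ x=2/(-3/4)=-2.6667
Confirm numerically:
  x=-1.894: |R|=0.53143 <1
  x=-1.668: |R|=0.38022 <1
  x=-1.128: |R|=0.01139 <1
  x=-3.001: |R|=1.18235 >1
  x=-2.761: |R|=1.05260 >1
So |R|<1 on (-2.6667, 0).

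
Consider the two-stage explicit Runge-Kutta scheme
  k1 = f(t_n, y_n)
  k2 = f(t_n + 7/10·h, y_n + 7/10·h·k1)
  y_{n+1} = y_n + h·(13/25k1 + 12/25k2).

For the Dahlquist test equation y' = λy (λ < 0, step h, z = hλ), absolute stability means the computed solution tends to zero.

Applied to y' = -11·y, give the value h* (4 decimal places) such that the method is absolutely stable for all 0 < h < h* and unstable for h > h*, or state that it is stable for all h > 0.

Set f=λy, z=hλ:
  k1=λy_n ⇒ h·k1=z·y_n;  k2=λ(1+7/10z)y_n ⇒ h·k2=z(1+7/10z)y_n
  y_{n+1}/y_n = 1 + 13/25z + 12/25z(1+7/10z) = 1 + z + 42/125z²
  so R(z) = 1 + z + 42/125z².

Find x<0 with |R(x)|<1.
x=-1.62: |R|=0.2618
R=1: x+42/125x²=0 ⇒ x=−125/42=-2.9762; min R=1−1/(4·42/125)=0.2560>−1
Confirm numerically:
  x=-2.190: |R|=0.42149 <1
  x=-2.030: |R|=0.35462 <1
  x=-1.883: |R|=0.30835 <1
  x=-1.775: |R|=0.28361 <1
  x=-3.377: |R|=1.45479 >1
  x=-3.105: |R|=1.13438 >1
  x=-3.078: |R|=1.10529 >1
So |R|<1 on (-2.9762, 0).

(-2.9762,0); λ=-11 ⇒ h* = (125/42)/11 = 0.2706.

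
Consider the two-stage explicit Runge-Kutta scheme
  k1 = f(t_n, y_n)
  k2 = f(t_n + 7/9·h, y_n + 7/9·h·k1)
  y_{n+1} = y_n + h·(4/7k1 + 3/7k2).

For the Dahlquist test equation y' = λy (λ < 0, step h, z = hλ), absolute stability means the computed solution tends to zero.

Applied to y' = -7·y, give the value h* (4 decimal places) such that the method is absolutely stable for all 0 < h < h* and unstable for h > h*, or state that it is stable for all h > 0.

(-3.0000,0); λ=-7 ⇒ h* = (3)/7 = 0.4286.

With y'=λy (z=hλ):
  k1=λy_n ⇒ h·k1=z·y_n;  k2=λ(1+7/9z)y_n ⇒ h·k2=z(1+7/9z)y_n
  y_{n+1}/y_n = 1 + 4/7z + 3/7z(1+7/9z) = 1 + z + 1/3z²
  R(z) = 1 + z + 1/3z².

Boundary: |R(x)|=1, x<0.
x=-1.17: |R|=0.2863
R=1: x+1/3x²=0 ⇒ x=−3=-3.0000; min R=1−1/(4·1/3)=0.2500>−1
Confirm numerically:
  x=-2.597: |R|=0.65114 <1
  x=-2.387: |R|=0.51226 <1
  x=-1.984: |R|=0.32809 <1
  x=-3.381: |R|=1.42939 >1
  x=-3.255: |R|=1.27668 >1
  x=-3.152: |R|=1.15970 >1
Interval (-3.0000, 0).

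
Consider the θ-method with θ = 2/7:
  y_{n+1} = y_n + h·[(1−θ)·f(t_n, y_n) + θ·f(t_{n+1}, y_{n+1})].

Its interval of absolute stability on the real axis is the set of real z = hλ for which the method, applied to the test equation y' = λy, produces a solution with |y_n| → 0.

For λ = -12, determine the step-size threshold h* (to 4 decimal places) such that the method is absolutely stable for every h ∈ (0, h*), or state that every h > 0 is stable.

(-4.6667,0); λ=-12 ⇒ h* = (14/3)/12 = 0.3889.

Test eqn y'=λy, z=hλ:
  y_{n+1} = y_n + z·[5/7·y_n + 2/7·y_{n+1}] ⇒ (1 − 2/7z)y_{n+1} = (1 + 5/7z)y_n
  ⇒ R(z) = (1 + 5/7z)/(1 − 2/7z).

Find x<0 with |R(x)|<1.
x=-1.34: |R|=0.0310
R=−1: 1+5/7x = −1+2/7x ⇒ -3/7x=2 ⇒ x=2/(-3/7)=-4.6667
Confirm numerically:
  x=-3.801: |R|=0.82215 <1
  x=-2.316: |R|=0.39374 <1
  x=-2.004: |R|=0.27435 <1
  x=-4.997: |R|=1.05831 >1
  x=-4.859: |R|=1.03451 >1
Stable set (-4.6667, 0).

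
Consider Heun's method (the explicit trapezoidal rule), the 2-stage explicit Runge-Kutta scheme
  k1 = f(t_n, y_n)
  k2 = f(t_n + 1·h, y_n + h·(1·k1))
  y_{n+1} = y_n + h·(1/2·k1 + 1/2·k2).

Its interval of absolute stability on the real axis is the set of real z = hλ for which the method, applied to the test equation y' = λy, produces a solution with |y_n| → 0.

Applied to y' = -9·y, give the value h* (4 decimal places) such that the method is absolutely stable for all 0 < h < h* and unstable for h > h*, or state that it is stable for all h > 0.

(-2.0000,0); λ=-9 ⇒ h* = 0.2222.

Set f=λy, z=hλ:
  order 2, 2-stage ⇒ R(z)=1+z+z^2/2
  (e.g. R(-1.74)=0.77380, |R|=0.77380)

Need |R(x)|<1, x<0.
x=-1.74: |R|=0.7738
|R(-2.04)|=1.0408 |R(-1.7)|=0.7450 |R(-0.97)|=0.5005
Bisect:
  x_lo=-2.3888 |R|=1.4644  x_hi=-0.1206 |R|=0.8867
  mid=-1.25468 |R|=0.53243 →hi
  mid=-1.82174 |R|=0.83763 →hi
  mid=-2.10527 |R|=1.11081 →lo
  mid=-1.96350 |R|=0.96417 →hi
  mid=-2.03438 |R|=1.03497 →lo
  mid=-1.99894 |R|=0.99894 →hi
  mid=-2.01666 |R|=1.01680 →lo
  mid=-2.00780 |R|=1.00783 →lo
  mid=-2.00337 |R|=1.00338 →lo
  mid=-2.00116 |R|=1.00116 →lo
  ...
  [-2.00005,-1.99991] ⇒ x*=-2.0000
Stable set (-2.0000, 0).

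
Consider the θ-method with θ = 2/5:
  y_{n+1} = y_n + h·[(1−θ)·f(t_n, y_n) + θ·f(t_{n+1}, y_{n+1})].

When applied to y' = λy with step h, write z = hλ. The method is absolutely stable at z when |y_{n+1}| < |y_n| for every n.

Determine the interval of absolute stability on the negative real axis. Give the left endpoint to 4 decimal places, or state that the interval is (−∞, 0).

Set f=λy, z=hλ:
  y_{n+1} = y_n + z·[3/5·y_n + 2/5·y_{n+1}] ⇒ (1 − 2/5z)y_{n+1} = (1 + 3/5z)y_n
  Hence R(z) = (1 + 3/5z)/(1 − 2/5z).

Solve |R(x)|<1 on ℝ⁻.
x=-0.97: |R|=0.3012
R=−1: 1+3/5x = −1+2/5x ⇒ -1/5x=2 ⇒ x=2/(-1/5)=-10.0000
Confirm numerically:
  x=-9.256: |R|=0.96836 <1
  x=-6.237: |R|=0.78465 <1
  x=-4.940: |R|=0.65995 <1
  x=-4.750: |R|=0.63793 <1
  x=-10.518: |R|=1.01990 >1
  x=-10.283: |R|=1.01107 >1
Stable set (-10.0000, 0).

z∈(-10.0000,0).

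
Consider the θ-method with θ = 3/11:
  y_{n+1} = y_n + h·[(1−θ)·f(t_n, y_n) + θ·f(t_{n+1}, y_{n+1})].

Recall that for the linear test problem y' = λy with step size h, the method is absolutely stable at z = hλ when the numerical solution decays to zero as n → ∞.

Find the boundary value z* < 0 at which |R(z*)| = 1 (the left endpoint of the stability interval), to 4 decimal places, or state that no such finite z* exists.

z* = -4.4000.

On y'=λy, z=hλ:
  y_{n+1} = y_n + z·[8/11·y_n + 3/11·y_{n+1}] ⇒ (1 − 3/11z)y_{n+1} = (1 + 8/11z)y_n
  ⇒ R(z) = (1 + 8/11z)/(1 − 3/11z).

Boundary: |R(x)|=1, x<0.
x=-0.93: |R|=0.2582
R=−1: 1+8/11x = −1+3/11x ⇒ -5/11x=2 ⇒ x=2/(-5/11)=-4.4000
Confirm numerically:
  x=-3.934: |R|=0.89782 <1
  x=-3.204: |R|=0.70988 <1
  x=-2.410: |R|=0.45420 <1
  x=-2.173: |R|=0.36440 <1
  x=-4.580: |R|=1.03638 >1
  x=-4.545: |R|=1.02943 >1
  x=-4.450: |R|=1.01027 >1
So |R|<1 on (-4.4000, 0).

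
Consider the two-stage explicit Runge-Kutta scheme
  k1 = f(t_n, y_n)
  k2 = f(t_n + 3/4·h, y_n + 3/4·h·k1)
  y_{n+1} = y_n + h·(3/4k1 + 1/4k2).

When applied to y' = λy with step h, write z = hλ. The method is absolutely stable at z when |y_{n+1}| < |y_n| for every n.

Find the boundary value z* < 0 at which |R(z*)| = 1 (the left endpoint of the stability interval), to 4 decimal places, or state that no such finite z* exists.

Set f=λy, z=hλ:
  k1=λy_n ⇒ h·k1=z·y_n;  k2=λ(1+3/4z)y_n ⇒ h·k2=z(1+3/4z)y_n
  y_{n+1}/y_n = 1 + 3/4z + 1/4z(1+3/4z) = 1 + z + 3/16z²
  Hence R(z) = 1 + z + 3/16z².

Find x<0 with |R(x)|<1.
x=-0.4: |R|=0.6300
R=1: x+3/16x²=0 ⇒ x=−16/3=-5.3333; min R=1−1/(4·3/16)=-0.3333>−1
Confirm numerically:
  x=-4.235: |R|=0.12785 <1
  x=-4.062: |R|=0.03172 <1
  x=-3.695: |R|=0.13506 <1
  x=-5.853: |R|=1.57030 >1
  x=-5.837: |R|=1.55123 >1
  x=-5.562: |R|=1.23847 >1
Interval (-5.3333, 0).

left endpoint -5.3333.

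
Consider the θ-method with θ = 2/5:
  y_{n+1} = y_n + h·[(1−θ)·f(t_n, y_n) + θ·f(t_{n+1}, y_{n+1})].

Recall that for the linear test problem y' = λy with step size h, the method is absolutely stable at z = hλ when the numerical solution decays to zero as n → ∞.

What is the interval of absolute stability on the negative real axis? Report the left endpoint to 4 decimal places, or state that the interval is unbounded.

On y'=λy, z=hλ:
  y_{n+1} = y_n + z·[3/5·y_n + 2/5·y_{n+1}] ⇒ (1 − 2/5z)y_{n+1} = (1 + 3/5z)y_n
  Hence R(z) = (1 + 3/5z)/(1 − 2/5z).

Find x<0 with |R(x)|<1.
x=-1: |R|=0.2857
R=−1: 1+3/5x = −1+2/5x ⇒ -1/5x=2 ⇒ x=2/(-1/5)=-10.0000
Confirm numerically:
  x=-7.211: |R|=0.85640 <1
  x=-7.115: |R|=0.84997 <1
  x=-7.006: |R|=0.84252 <1
  x=-10.485: |R|=1.01868 >1
  x=-10.163: |R|=1.00644 >1
  x=-10.124: |R|=1.00491 >1
Stable set (-10.0000, 0).

(-10.0000, 0).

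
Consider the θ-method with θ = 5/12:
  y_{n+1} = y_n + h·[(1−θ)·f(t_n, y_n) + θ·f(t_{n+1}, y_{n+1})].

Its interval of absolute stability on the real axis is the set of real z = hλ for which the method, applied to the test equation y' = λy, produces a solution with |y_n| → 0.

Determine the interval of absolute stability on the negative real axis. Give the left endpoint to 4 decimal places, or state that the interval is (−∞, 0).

z∈(-12.0000,0).

With y'=λy (z=hλ):
  y_{n+1} = y_n + z·[7/12·y_n + 5/12·y_{n+1}] ⇒ (1 − 5/12z)y_{n+1} = (1 + 7/12z)y_n
  so R(z) = (1 + 7/12z)/(1 − 5/12z).

Find x<0 with |R(x)|<1.
x=-0.56: |R|=0.5459
R=−1: 1+7/12x = −1+5/12x ⇒ -1/6x=2 ⇒ x=2/(-1/6)=-12.0000
Confirm numerically:
  x=-6.005: |R|=0.71469 <1
  x=-5.864: |R|=0.70300 <1
  x=-5.234: |R|=0.64548 <1
  x=-12.574: |R|=1.01533 >1
  x=-12.238: |R|=1.00650 >1
Stable set (-12.0000, 0).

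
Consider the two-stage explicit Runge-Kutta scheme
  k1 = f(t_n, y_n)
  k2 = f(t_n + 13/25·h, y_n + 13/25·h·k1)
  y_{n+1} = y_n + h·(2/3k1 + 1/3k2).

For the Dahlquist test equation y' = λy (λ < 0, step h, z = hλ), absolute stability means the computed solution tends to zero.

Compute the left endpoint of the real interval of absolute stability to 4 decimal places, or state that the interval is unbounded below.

z* = -5.7692.

Set f=λy, z=hλ:
  k1=λy_n ⇒ h·k1=z·y_n;  k2=λ(1+13/25z)y_n ⇒ h·k2=z(1+13/25z)y_n
  y_{n+1}/y_n = 1 + 2/3z + 1/3z(1+13/25z) = 1 + z + 13/75z²
  so R(z) = 1 + z + 13/75z².

Boundary: |R(x)|=1, x<0.
x=-0.72: |R|=0.3699
R=1: x+13/75x²=0 ⇒ x=−75/13=-5.7692; min R=1−1/(4·13/75)=-0.4423>−1
Confirm numerically:
  x=-3.358: |R|=0.40346 <1
  x=-3.082: |R|=0.43555 <1
  x=-2.629: |R|=0.43098 <1
  x=-6.203: |R|=1.46638 >1
  x=-5.927: |R|=1.16208 >1
Interval (-5.7692, 0).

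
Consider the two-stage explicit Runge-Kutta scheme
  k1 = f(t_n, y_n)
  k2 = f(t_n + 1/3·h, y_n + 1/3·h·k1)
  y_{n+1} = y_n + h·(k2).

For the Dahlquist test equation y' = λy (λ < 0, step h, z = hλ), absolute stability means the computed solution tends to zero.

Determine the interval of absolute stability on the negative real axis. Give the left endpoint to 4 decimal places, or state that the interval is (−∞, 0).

(-3.0000, 0).

Set f=λy, z=hλ:
  k1=λy_n ⇒ h·k1=z·y_n;  k2=λ(1+1/3z)y_n ⇒ h·k2=z(1+1/3z)y_n
  y_{n+1}/y_n = 1 + z(1+1/3z) = 1 + z + 1/3z²
  so R(z) = 1 + z + 1/3z².

Need |R(x)|<1, x<0.
x=-1.01: |R|=0.3300
R=1: x+1/3x²=0 ⇒ x=−3=-3.0000; min R=1−1/(4·1/3)=0.2500>−1
Confirm numerically:
  x=-2.335: |R|=0.48241 <1
  x=-1.600: |R|=0.25333 <1
  x=-1.316: |R|=0.26129 <1
  x=-3.401: |R|=1.45460 >1
  x=-3.345: |R|=1.38468 >1
  x=-3.040: |R|=1.04053 >1
Stable set (-3.0000, 0).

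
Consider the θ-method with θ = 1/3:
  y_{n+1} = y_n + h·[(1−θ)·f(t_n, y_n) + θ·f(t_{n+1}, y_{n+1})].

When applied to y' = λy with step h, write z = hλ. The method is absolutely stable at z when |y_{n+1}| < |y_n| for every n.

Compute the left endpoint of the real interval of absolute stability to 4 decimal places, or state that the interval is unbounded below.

left endpoint -6.0000.

With y'=λy (z=hλ):
  y_{n+1} = y_n + z·[2/3·y_n + 1/3·y_{n+1}] ⇒ (1 − 1/3z)y_{n+1} = (1 + 2/3z)y_n
  Hence R(z) = (1 + 2/3z)/(1 − 1/3z).

Need |R(x)|<1, x<0.
x=-1.77: |R|=0.1132
R=−1: 1+2/3x = −1+1/3x ⇒ -1/3x=2 ⇒ x=2/(-1/3)=-6.0000
Confirm numerically:
  x=-5.067: |R|=0.88434 <1
  x=-4.617: |R|=0.81843 <1
  x=-2.855: |R|=0.46285 <1
  x=-6.243: |R|=1.02629 >1
  x=-6.048: |R|=1.00531 >1
  x=-6.041: |R|=1.00453 >1
Interval (-6.0000, 0).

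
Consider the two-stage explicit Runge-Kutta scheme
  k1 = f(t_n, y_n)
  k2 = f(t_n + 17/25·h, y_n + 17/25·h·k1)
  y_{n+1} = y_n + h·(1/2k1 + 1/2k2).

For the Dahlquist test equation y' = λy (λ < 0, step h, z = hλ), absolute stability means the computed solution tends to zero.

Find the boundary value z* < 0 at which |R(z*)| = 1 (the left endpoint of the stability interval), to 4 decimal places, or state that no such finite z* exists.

left endpoint -2.9412.

On y'=λy, z=hλ:
  k1=λy_n ⇒ h·k1=z·y_n;  k2=λ(1+17/25z)y_n ⇒ h·k2=z(1+17/25z)y_n
  y_{n+1}/y_n = 1 + 1/2z + 1/2z(1+17/25z) = 1 + z + 17/50z²
  so R(z) = 1 + z + 17/50z².

Solve |R(x)|<1 on ℝ⁻.
x=-0.49: |R|=0.5916
R=1: x+17/50x²=0 ⇒ x=−50/17=-2.9412; min R=1−1/(4·17/50)=0.2647>−1
Confirm numerically:
  x=-2.348: |R|=0.52646 <1
  x=-2.197: |R|=0.44412 <1
  x=-1.762: |R|=0.29358 <1
  x=-1.238: |R|=0.28310 <1
  x=-3.372: |R|=1.49393 >1
  x=-3.095: |R|=1.16187 >1
Stable set (-2.9412, 0).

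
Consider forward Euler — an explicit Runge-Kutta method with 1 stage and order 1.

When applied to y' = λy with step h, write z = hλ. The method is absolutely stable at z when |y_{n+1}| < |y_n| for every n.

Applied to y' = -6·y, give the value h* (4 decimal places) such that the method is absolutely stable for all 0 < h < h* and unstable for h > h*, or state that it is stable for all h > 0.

(-2.0000,0); λ=-6 ⇒ h* = 0.3333.

On y'=λy, z=hλ:
  order 1, 1-stage ⇒ R(z)=1+z
  (e.g. R(-0.6)=0.40000, |R|=0.40000)

Solve |R(x)|<1 on ℝ⁻.
x=-0.6: |R|=0.4000
|R(-1.86)|=0.8600 |R(-1.65)|=0.6500 |R(-1.6)|=0.6000
Bisect:
  x_lo=-2.8585 |R|=1.8585  x_hi=-0.0711 |R|=0.9289
  mid=-1.46479 |R|=0.46479 →hi
  mid=-2.16164 |R|=1.16164 →lo
  mid=-1.81321 |R|=0.81321 →hi
  mid=-1.98743 |R|=0.98743 →hi
  mid=-2.07454 |R|=1.07454 →lo
  mid=-2.03098 |R|=1.03098 →lo
  mid=-2.00921 |R|=1.00921 →lo
  mid=-1.99832 |R|=0.99832 →hi
  mid=-2.00376 |R|=1.00376 →lo
  ...
  [-2.00002,-1.99985] ⇒ x*=-2.0000
Stable set (-2.0000, 0).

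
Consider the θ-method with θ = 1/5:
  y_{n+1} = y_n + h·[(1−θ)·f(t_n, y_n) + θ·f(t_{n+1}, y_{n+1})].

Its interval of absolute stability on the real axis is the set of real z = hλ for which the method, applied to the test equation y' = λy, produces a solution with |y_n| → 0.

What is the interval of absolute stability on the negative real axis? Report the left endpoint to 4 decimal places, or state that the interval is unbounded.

With y'=λy (z=hλ):
  y_{n+1} = y_n + z·[4/5·y_n + 1/5·y_{n+1}] ⇒ (1 − 1/5z)y_{n+1} = (1 + 4/5z)y_n
  ⇒ R(z) = (1 + 4/5z)/(1 − 1/5z).

Need |R(x)|<1, x<0.
x=-0.51: |R|=0.5372
R=−1: 1+4/5x = −1+1/5x ⇒ -3/5x=2 ⇒ x=2/(-3/5)=-3.3333
Confirm numerically:
  x=-2.218: |R|=0.53644 <1
  x=-2.159: |R|=0.50789 <1
  x=-1.889: |R|=0.37103 <1
  x=-1.372: |R|=0.07659 <1
  x=-3.911: |R|=1.19448 >1
  x=-3.728: |R|=1.13566 >1
Stable set (-3.3333, 0).

z∈(-3.3333,0).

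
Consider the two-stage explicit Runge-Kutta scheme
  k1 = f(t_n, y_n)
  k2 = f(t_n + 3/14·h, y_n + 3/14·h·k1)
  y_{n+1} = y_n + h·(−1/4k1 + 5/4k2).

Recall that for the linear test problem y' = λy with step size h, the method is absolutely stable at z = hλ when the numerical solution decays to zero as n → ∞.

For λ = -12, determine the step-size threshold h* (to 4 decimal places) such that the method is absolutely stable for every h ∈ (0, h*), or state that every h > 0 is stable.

(-3.7333,0); λ=-12 ⇒ h* = (56/15)/12 = 0.3111.

Set f=λy, z=hλ:
  k1=λy_n ⇒ h·k1=z·y_n;  k2=λ(1+3/14z)y_n ⇒ h·k2=z(1+3/14z)y_n
  y_{n+1}/y_n = 1 − 1/4z + 5/4z(1+3/14z) = 1 + z + 15/56z²
  ⇒ R(z) = 1 + z + 15/56z².

Need |R(x)|<1, x<0.
x=-1.04: |R|=0.2497
R=1: x+15/56x²=0 ⇒ x=−56/15=-3.7333; min R=1−1/(4·15/56)=0.0667>−1
Confirm numerically:
  x=-3.274: |R|=0.59718 <1
  x=-3.154: |R|=0.51057 <1
  x=-1.894: |R|=0.06687 <1
  x=-1.609: |R|=0.08445 <1
  x=-4.115: |R|=1.42069 >1
  x=-3.817: |R|=1.08554 >1
Stable set (-3.7333, 0).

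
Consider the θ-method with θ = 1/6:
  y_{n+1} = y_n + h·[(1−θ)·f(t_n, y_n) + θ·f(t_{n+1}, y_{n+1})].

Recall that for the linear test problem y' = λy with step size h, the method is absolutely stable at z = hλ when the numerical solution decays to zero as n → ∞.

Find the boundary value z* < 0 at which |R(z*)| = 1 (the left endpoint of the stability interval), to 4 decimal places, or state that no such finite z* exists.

With y'=λy (z=hλ):
  y_{n+1} = y_n + z·[5/6·y_n + 1/6·y_{n+1}] ⇒ (1 − 1/6z)y_{n+1} = (1 + 5/6z)y_n
  ⇒ R(z) = (1 + 5/6z)/(1 − 1/6z).

Need |R(x)|<1, x<0.
x=-0.83: |R|=0.2709
R=−1: 1+5/6x = −1+1/6x ⇒ -2/3x=2 ⇒ x=2/(-2/3)=-3.0000
Confirm numerically:
  x=-2.318: |R|=0.67204 <1
  x=-2.103: |R|=0.55720 <1
  x=-1.718: |R|=0.33558 <1
  x=-1.497: |R|=0.19808 <1
  x=-3.558: |R|=1.23352 >1
  x=-3.489: |R|=1.20613 >1
  x=-3.433: |R|=1.18361 >1
So |R|<1 on (-3.0000, 0).

left endpoint -3.0000.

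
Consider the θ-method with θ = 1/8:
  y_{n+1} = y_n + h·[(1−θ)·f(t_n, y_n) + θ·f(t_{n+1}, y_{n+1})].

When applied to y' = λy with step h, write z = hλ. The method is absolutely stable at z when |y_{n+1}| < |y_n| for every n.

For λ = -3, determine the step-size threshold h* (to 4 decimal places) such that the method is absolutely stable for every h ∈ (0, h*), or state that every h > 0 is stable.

(-2.6667,0); λ=-3 ⇒ h* = (8/3)/3 = 0.8889.

Set f=λy, z=hλ:
  y_{n+1} = y_n + z·[7/8·y_n + 1/8·y_{n+1}] ⇒ (1 − 1/8z)y_{n+1} = (1 + 7/8z)y_n
  R(z) = (1 + 7/8z)/(1 − 1/8z).

Find x<0 with |R(x)|<1.
x=-0.61: |R|=0.4332
R=−1: 1+7/8x = −1+1/8x ⇒ -3/4x=2 ⇒ x=2/(-3/4)=-2.6667
Confirm numerically:
  x=-2.085: |R|=0.65394 <1
  x=-1.546: |R|=0.29562 <1
  x=-1.154: |R|=0.00852 <1
  x=-3.181: |R|=1.27600 >1
  x=-3.016: |R|=1.19027 >1
  x=-2.997: |R|=1.18023 >1
So |R|<1 on (-2.6667, 0).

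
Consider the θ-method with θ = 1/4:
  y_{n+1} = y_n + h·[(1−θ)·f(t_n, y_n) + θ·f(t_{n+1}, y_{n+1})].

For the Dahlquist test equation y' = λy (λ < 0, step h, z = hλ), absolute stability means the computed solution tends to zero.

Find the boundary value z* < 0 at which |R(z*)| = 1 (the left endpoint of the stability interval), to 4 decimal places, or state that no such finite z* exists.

left endpoint -4.0000.

Test eqn y'=λy, z=hλ:
  y_{n+1} = y_n + z·[3/4·y_n + 1/4·y_{n+1}] ⇒ (1 − 1/4z)y_{n+1} = (1 + 3/4z)y_n
  R(z) = (1 + 3/4z)/(1 − 1/4z).

Need |R(x)|<1, x<0.
x=-0.41: |R|=0.6281
R=−1: 1+3/4x = −1+1/4x ⇒ -1/2x=2 ⇒ x=2/(-1/2)=-4.0000
Confirm numerically:
  x=-2.651: |R|=0.59435 <1
  x=-2.248: |R|=0.43918 <1
  x=-2.079: |R|=0.36799 <1
  x=-1.630: |R|=0.15808 <1
  x=-4.176: |R|=1.04305 >1
  x=-4.162: |R|=1.03970 >1
  x=-4.056: |R|=1.01390 >1
Stable set (-4.0000, 0).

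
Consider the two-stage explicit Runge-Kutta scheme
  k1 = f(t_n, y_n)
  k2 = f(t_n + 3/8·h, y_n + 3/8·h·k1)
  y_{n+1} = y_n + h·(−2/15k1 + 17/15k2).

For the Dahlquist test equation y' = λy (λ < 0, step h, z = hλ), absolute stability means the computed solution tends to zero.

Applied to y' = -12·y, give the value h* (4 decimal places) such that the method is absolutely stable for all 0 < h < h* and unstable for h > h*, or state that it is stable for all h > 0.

(-2.3529,0); λ=-12 ⇒ h* = (40/17)/12 = 0.1961.

Set f=λy, z=hλ:
  k1=λy_n ⇒ h·k1=z·y_n;  k2=λ(1+3/8z)y_n ⇒ h·k2=z(1+3/8z)y_n
  y_{n+1}/y_n = 1 − 2/15z + 17/15z(1+3/8z) = 1 + z + 17/40z²
  Hence R(z) = 1 + z + 17/40z².

Need |R(x)|<1, x<0.
x=-1.64: |R|=0.5031
R=1: x+17/40x²=0 ⇒ x=−40/17=-2.3529; min R=1−1/(4·17/40)=0.4118>−1
Confirm numerically:
  x=-2.101: |R|=0.77504 <1
  x=-1.864: |R|=0.61266 <1
  x=-1.725: |R|=0.53964 <1
  x=-1.094: |R|=0.41466 <1
  x=-2.834: |R|=1.57941 >1
  x=-2.753: |R|=1.46808 >1
Interval (-2.3529, 0).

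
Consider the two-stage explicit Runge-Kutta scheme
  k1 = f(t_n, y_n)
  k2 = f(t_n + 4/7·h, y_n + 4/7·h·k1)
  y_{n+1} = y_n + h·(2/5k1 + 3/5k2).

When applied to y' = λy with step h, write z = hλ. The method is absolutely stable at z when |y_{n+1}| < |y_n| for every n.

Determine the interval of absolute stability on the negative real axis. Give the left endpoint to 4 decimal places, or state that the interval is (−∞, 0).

(-2.9167, 0).

On y'=λy, z=hλ:
  k1=λy_n ⇒ h·k1=z·y_n;  k2=λ(1+4/7z)y_n ⇒ h·k2=z(1+4/7z)y_n
  y_{n+1}/y_n = 1 + 2/5z + 3/5z(1+4/7z) = 1 + z + 12/35z²
  Hence R(z) = 1 + z + 12/35z².

Find x<0 with |R(x)|<1.
x=-1.05: |R|=0.3280
R=1: x+12/35x²=0 ⇒ x=−35/12=-2.9167; min R=1−1/(4·12/35)=0.2708>−1
Confirm numerically:
  x=-2.659: |R|=0.76510 <1
  x=-2.558: |R|=0.68544 <1
  x=-2.386: |R|=0.56588 <1
  x=-1.844: |R|=0.32183 <1
  x=-3.199: |R|=1.30966 >1
  x=-3.061: |R|=1.15148 >1
Stable set (-2.9167, 0).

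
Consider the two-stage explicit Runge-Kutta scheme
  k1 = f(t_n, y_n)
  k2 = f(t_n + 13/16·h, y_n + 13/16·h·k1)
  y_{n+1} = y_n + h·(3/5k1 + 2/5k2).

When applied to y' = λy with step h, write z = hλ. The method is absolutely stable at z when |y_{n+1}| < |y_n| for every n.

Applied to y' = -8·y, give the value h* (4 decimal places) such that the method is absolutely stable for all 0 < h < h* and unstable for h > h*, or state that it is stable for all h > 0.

With y'=λy (z=hλ):
  k1=λy_n ⇒ h·k1=z·y_n;  k2=λ(1+13/16z)y_n ⇒ h·k2=z(1+13/16z)y_n
  y_{n+1}/y_n = 1 + 3/5z + 2/5z(1+13/16z) = 1 + z + 13/40z²
  so R(z) = 1 + z + 13/40z².

Boundary: |R(x)|=1, x<0.
x=-1.69: |R|=0.2382
R=1: x+13/40x²=0 ⇒ x=−40/13=-3.0769; min R=1−1/(4·13/40)=0.2308>−1
Confirm numerically:
  x=-2.433: |R|=0.49083 <1
  x=-2.381: |R|=0.46148 <1
  x=-1.516: |R|=0.23093 <1
  x=-1.342: |R|=0.24331 <1
  x=-3.535: |R|=1.52627 >1
  x=-3.461: |R|=1.43202 >1
So |R|<1 on (-3.0769, 0).

(-3.0769,0); λ=-8 ⇒ h* = (40/13)/8 = 0.3846.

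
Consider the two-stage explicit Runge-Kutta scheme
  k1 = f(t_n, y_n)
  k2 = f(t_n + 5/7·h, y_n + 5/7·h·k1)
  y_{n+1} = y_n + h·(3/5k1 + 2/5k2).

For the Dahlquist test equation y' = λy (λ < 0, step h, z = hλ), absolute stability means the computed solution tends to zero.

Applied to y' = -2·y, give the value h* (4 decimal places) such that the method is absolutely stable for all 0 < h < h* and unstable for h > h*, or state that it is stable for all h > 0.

(-3.5000,0); λ=-2 ⇒ h* = (7/2)/2 = 1.7500.

On y'=λy, z=hλ:
  k1=λy_n ⇒ h·k1=z·y_n;  k2=λ(1+5/7z)y_n ⇒ h·k2=z(1+5/7z)y_n
  y_{n+1}/y_n = 1 + 3/5z + 2/5z(1+5/7z) = 1 + z + 2/7z²
  Hence R(z) = 1 + z + 2/7z².

Boundary: |R(x)|=1, x<0.
x=-0.41: |R|=0.6380
R=1: x+2/7x²=0 ⇒ x=−7/2=-3.5000; min R=1−1/(4·2/7)=0.1250>−1
Confirm numerically:
  x=-3.246: |R|=0.76443 <1
  x=-2.133: |R|=0.16691 <1
  x=-1.684: |R|=0.12624 <1
  x=-3.944: |R|=1.50032 >1
  x=-3.835: |R|=1.36706 >1
  x=-3.600: |R|=1.10286 >1
Stable set (-3.5000, 0).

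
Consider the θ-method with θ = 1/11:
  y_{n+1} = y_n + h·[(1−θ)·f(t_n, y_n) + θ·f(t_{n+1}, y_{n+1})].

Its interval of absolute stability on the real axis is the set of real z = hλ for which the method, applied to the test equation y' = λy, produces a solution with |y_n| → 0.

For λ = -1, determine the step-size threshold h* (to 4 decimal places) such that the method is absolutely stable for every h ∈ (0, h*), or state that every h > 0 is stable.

Set f=λy, z=hλ:
  y_{n+1} = y_n + z·[10/11·y_n + 1/11·y_{n+1}] ⇒ (1 − 1/11z)y_{n+1} = (1 + 10/11z)y_n
  R(z) = (1 + 10/11z)/(1 − 1/11z).

Boundary: |R(x)|=1, x<0.
x=-1.35: |R|=0.2024
R=−1: 1+10/11x = −1+1/11x ⇒ -9/11x=2 ⇒ x=2/(-9/11)=-2.4444
Confirm numerically:
  x=-2.219: |R|=0.84651 <1
  x=-1.970: |R|=0.67078 <1
  x=-1.536: |R|=0.34780 <1
  x=-1.064: |R|=0.02984 <1
  x=-2.820: |R|=1.24457 >1
  x=-2.574: |R|=1.08590 >1
Interval (-2.4444, 0).

(-2.4444,0); λ=-1 ⇒ h* = (22/9)/1 = 2.4444.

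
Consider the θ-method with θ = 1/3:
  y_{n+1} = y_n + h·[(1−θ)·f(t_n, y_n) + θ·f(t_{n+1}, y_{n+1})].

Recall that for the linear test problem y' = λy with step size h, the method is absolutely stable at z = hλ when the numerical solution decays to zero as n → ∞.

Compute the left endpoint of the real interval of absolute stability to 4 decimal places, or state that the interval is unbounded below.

On y'=λy, z=hλ:
  y_{n+1} = y_n + z·[2/3·y_n + 1/3·y_{n+1}] ⇒ (1 − 1/3z)y_{n+1} = (1 + 2/3z)y_n
  Hence R(z) = (1 + 2/3z)/(1 − 1/3z).

Boundary: |R(x)|=1, x<0.
x=-1.2: |R|=0.1429
R=−1: 1+2/3x = −1+1/3x ⇒ -1/3x=2 ⇒ x=2/(-1/3)=-6.0000
Confirm numerically:
  x=-5.828: |R|=0.98052 <1
  x=-5.301: |R|=0.91579 <1
  x=-4.521: |R|=0.80335 <1
  x=-3.781: |R|=0.67276 <1
  x=-6.584: |R|=1.06093 >1
  x=-6.454: |R|=1.04802 >1
Interval (-6.0000, 0).

z* = -6.0000.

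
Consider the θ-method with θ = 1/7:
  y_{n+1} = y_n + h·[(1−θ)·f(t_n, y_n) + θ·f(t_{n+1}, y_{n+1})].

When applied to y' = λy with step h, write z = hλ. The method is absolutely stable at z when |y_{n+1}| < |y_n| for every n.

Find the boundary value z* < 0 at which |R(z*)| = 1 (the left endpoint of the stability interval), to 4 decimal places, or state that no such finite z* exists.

left endpoint -2.8000.

On y'=λy, z=hλ:
  y_{n+1} = y_n + z·[6/7·y_n + 1/7·y_{n+1}] ⇒ (1 − 1/7z)y_{n+1} = (1 + 6/7z)y_n
  ⇒ R(z) = (1 + 6/7z)/(1 − 1/7z).

Solve |R(x)|<1 on ℝ⁻.
x=-1.7: |R|=0.3678
R=−1: 1+6/7x = −1+1/7x ⇒ -5/7x=2 ⇒ x=2/(-5/7)=-2.8000
Confirm numerically:
  x=-2.079: |R|=0.60293 <1
  x=-2.074: |R|=0.59996 <1
  x=-1.121: |R|=0.03374 <1
  x=-3.303: |R|=1.24410 >1
  x=-3.278: |R|=1.23254 >1
  x=-3.147: |R|=1.17099 >1
Interval (-2.8000, 0).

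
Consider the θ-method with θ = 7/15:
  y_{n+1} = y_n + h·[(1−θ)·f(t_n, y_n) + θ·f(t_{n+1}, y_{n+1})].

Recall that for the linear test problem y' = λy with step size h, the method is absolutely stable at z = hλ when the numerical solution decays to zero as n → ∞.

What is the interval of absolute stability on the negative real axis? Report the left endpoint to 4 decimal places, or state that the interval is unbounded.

(-30.0000, 0).

Test eqn y'=λy, z=hλ:
  y_{n+1} = y_n + z·[8/15·y_n + 7/15·y_{n+1}] ⇒ (1 − 7/15z)y_{n+1} = (1 + 8/15z)y_n
  R(z) = (1 + 8/15z)/(1 − 7/15z).

Boundary: |R(x)|=1, x<0.
x=-1.46: |R|=0.1316
R=−1: 1+8/15x = −1+7/15x ⇒ -1/15x=2 ⇒ x=2/(-1/15)=-30.0000
Confirm numerically:
  x=-29.065: |R|=0.99572 <1
  x=-28.110: |R|=0.99108 <1
  x=-17.843: |R|=0.91310 <1
  x=-15.067: |R|=0.87604 <1
  x=-30.300: |R|=1.00132 >1
  x=-30.161: |R|=1.00071 >1
  x=-30.149: |R|=1.00066 >1
Stable set (-30.0000, 0).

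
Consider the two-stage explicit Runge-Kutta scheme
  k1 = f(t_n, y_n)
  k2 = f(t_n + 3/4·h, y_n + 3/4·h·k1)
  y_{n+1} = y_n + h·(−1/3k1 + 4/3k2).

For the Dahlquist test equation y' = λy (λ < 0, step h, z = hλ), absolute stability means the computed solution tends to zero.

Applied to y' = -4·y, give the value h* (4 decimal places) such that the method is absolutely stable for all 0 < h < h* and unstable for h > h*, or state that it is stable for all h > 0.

Set f=λy, z=hλ:
  k1=λy_n ⇒ h·k1=z·y_n;  k2=λ(1+3/4z)y_n ⇒ h·k2=z(1+3/4z)y_n
  y_{n+1}/y_n = 1 − 1/3z + 4/3z(1+3/4z) = 1 + z + z²
  R(z) = 1 + z + z².

Boundary: |R(x)|=1, x<0.
x=-0.57: |R|=0.7549
R=1: x+1x²=0 ⇒ x=−1=-1.0000; min R=1−1/(4·1)=0.7500>−1
Confirm numerically:
  x=-0.741: |R|=0.80808 <1
  x=-0.649: |R|=0.77220 <1
  x=-0.595: |R|=0.75903 <1
  x=-1.302: |R|=1.39320 >1
  x=-1.131: |R|=1.14816 >1
Interval (-1.0000, 0).

(-1.0000,0); λ=-4 ⇒ h* = (1)/4 = 0.2500.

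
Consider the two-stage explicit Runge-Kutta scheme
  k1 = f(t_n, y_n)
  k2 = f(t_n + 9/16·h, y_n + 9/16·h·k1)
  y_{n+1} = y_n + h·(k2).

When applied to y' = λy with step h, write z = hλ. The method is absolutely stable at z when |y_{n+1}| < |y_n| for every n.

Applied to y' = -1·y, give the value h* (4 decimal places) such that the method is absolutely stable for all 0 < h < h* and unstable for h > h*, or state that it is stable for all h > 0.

Test eqn y'=λy, z=hλ:
  k1=λy_n ⇒ h·k1=z·y_n;  k2=λ(1+9/16z)y_n ⇒ h·k2=z(1+9/16z)y_n
  y_{n+1}/y_n = 1 + z(1+9/16z) = 1 + z + 9/16z²
  so R(z) = 1 + z + 9/16z².

Find x<0 with |R(x)|<1.
x=-0.71: |R|=0.5736
R=1: x+9/16x²=0 ⇒ x=−16/9=-1.7778; min R=1−1/(4·9/16)=0.5556>−1
Confirm numerically:
  x=-1.659: |R|=0.88916 <1
  x=-1.358: |R|=0.67934 <1
  x=-1.162: |R|=0.59751 <1
  x=-0.796: |R|=0.56041 <1
  x=-2.160: |R|=1.46440 >1
  x=-2.115: |R|=1.40119 >1
  x=-2.038: |R|=1.29831 >1
Interval (-1.7778, 0).

(-1.7778,0); λ=-1 ⇒ h* = (16/9)/1 = 1.7778.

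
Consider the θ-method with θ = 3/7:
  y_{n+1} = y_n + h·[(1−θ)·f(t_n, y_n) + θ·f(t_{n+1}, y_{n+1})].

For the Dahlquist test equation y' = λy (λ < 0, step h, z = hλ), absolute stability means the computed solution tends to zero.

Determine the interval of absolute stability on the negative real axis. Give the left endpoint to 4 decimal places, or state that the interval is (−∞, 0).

Test eqn y'=λy, z=hλ:
  y_{n+1} = y_n + z·[4/7·y_n + 3/7·y_{n+1}] ⇒ (1 − 3/7z)y_{n+1} = (1 + 4/7z)y_n
  ⇒ R(z) = (1 + 4/7z)/(1 − 3/7z).

Boundary: |R(x)|=1, x<0.
x=-1.44: |R|=0.1095
R=−1: 1+4/7x = −1+3/7x ⇒ -1/7x=2 ⇒ x=2/(-1/7)=-14.0000
Confirm numerically:
  x=-13.879: |R|=0.99751 <1
  x=-8.846: |R|=0.84632 <1
  x=-7.310: |R|=0.76875 <1
  x=-6.227: |R|=0.69732 <1
  x=-14.360: |R|=1.00719 >1
  x=-14.170: |R|=1.00343 >1
  x=-14.026: |R|=1.00053 >1
So |R|<1 on (-14.0000, 0).

(-14.0000, 0).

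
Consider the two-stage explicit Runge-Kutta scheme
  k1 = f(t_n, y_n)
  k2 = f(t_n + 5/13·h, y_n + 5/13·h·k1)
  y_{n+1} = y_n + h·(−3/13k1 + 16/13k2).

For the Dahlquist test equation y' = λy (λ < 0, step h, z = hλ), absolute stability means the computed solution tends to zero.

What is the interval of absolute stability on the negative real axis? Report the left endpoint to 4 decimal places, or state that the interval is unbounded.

(-2.1125, 0).

Set f=λy, z=hλ:
  k1=λy_n ⇒ h·k1=z·y_n;  k2=λ(1+5/13z)y_n ⇒ h·k2=z(1+5/13z)y_n
  y_{n+1}/y_n = 1 − 3/13z + 16/13z(1+5/13z) = 1 + z + 80/169z²
  so R(z) = 1 + z + 80/169z².

Solve |R(x)|<1 on ℝ⁻.
x=-1.15: |R|=0.4760
R=1: x+80/169x²=0 ⇒ x=−169/80=-2.1125; min R=1−1/(4·80/169)=0.4719>−1
Confirm numerically:
  x=-1.918: |R|=0.82341 <1
  x=-1.912: |R|=0.81853 <1
  x=-1.864: |R|=0.78073 <1
  x=-2.558: |R|=1.53945 >1
  x=-2.378: |R|=1.29887 >1
  x=-2.292: |R|=1.19475 >1
So |R|<1 on (-2.1125, 0).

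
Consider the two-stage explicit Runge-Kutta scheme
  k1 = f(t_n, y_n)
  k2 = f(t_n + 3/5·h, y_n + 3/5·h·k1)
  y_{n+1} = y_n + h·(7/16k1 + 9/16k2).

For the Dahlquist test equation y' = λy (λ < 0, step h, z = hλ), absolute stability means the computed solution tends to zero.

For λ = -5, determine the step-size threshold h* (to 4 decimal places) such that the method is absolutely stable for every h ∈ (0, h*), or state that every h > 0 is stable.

With y'=λy (z=hλ):
  k1=λy_n ⇒ h·k1=z·y_n;  k2=λ(1+3/5z)y_n ⇒ h·k2=z(1+3/5z)y_n
  y_{n+1}/y_n = 1 + 7/16z + 9/16z(1+3/5z) = 1 + z + 27/80z²
  Hence R(z) = 1 + z + 27/80z².

Find x<0 with |R(x)|<1.
x=-1.27: |R|=0.2744
R=1: x+27/80x²=0 ⇒ x=−80/27=-2.9630; min R=1−1/(4·27/80)=0.2593>−1
Confirm numerically:
  x=-2.496: |R|=0.60663 <1
  x=-2.222: |R|=0.44433 <1
  x=-1.409: |R|=0.26103 <1
  x=-3.416: |R|=1.52231 >1
  x=-3.364: |R|=1.45532 >1
  x=-3.098: |R|=1.14119 >1
Stable set (-2.9630, 0).

(-2.9630,0); λ=-5 ⇒ h* = (80/27)/5 = 0.5926.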